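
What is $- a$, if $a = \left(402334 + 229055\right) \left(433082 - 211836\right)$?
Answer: $-139692290694$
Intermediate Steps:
$a = 139692290694$ ($a = 631389 \cdot 221246 = 139692290694$)
$- a = \left(-1\right) 139692290694 = -139692290694$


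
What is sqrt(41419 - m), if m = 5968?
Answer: 3*sqrt(3939) ≈ 188.28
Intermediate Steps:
sqrt(41419 - m) = sqrt(41419 - 1*5968) = sqrt(41419 - 5968) = sqrt(35451) = 3*sqrt(3939)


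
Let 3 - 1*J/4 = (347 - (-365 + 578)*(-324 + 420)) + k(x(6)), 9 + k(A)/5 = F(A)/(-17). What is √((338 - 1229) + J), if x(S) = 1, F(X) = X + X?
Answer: 5*√921417/17 ≈ 282.32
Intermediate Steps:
F(X) = 2*X
k(A) = -45 - 10*A/17 (k(A) = -45 + 5*((2*A)/(-17)) = -45 + 5*((2*A)*(-1/17)) = -45 + 5*(-2*A/17) = -45 - 10*A/17)
J = 1370172/17 (J = 12 - 4*((347 - (-365 + 578)*(-324 + 420)) + (-45 - 10/17*1)) = 12 - 4*((347 - 213*96) + (-45 - 10/17)) = 12 - 4*((347 - 1*20448) - 775/17) = 12 - 4*((347 - 20448) - 775/17) = 12 - 4*(-20101 - 775/17) = 12 - 4*(-342492/17) = 12 + 1369968/17 = 1370172/17 ≈ 80598.)
√((338 - 1229) + J) = √((338 - 1229) + 1370172/17) = √(-891 + 1370172/17) = √(1355025/17) = 5*√921417/17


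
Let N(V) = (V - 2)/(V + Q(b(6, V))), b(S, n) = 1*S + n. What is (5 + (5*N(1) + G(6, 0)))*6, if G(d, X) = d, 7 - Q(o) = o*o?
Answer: 2736/41 ≈ 66.732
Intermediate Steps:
b(S, n) = S + n
Q(o) = 7 - o**2 (Q(o) = 7 - o*o = 7 - o**2)
N(V) = (-2 + V)/(7 + V - (6 + V)**2) (N(V) = (V - 2)/(V + (7 - (6 + V)**2)) = (-2 + V)/(7 + V - (6 + V)**2))
(5 + (5*N(1) + G(6, 0)))*6 = (5 + (5*((-2 + 1)/(7 + 1 - (6 + 1)**2)) + 6))*6 = (5 + (5*(-1/(7 + 1 - 1*7**2)) + 6))*6 = (5 + (5*(-1/(7 + 1 - 1*49)) + 6))*6 = (5 + (5*(-1/(7 + 1 - 49)) + 6))*6 = (5 + (5*(-1/(-41)) + 6))*6 = (5 + (5*(-1/41*(-1)) + 6))*6 = (5 + (5*(1/41) + 6))*6 = (5 + (5/41 + 6))*6 = (5 + 251/41)*6 = (456/41)*6 = 2736/41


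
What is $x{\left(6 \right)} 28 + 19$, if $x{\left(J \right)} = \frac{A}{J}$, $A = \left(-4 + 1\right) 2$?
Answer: $-9$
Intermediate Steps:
$A = -6$ ($A = \left(-3\right) 2 = -6$)
$x{\left(J \right)} = - \frac{6}{J}$
$x{\left(6 \right)} 28 + 19 = - \frac{6}{6} \cdot 28 + 19 = \left(-6\right) \frac{1}{6} \cdot 28 + 19 = \left(-1\right) 28 + 19 = -28 + 19 = -9$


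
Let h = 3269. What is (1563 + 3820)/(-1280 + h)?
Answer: 5383/1989 ≈ 2.7064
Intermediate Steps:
(1563 + 3820)/(-1280 + h) = (1563 + 3820)/(-1280 + 3269) = 5383/1989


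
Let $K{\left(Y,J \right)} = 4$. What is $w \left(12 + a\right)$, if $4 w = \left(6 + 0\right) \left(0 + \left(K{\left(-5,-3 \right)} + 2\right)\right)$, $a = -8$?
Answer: $36$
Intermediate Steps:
$w = 9$ ($w = \frac{\left(6 + 0\right) \left(0 + \left(4 + 2\right)\right)}{4} = \frac{6 \left(0 + 6\right)}{4} = \frac{6 \cdot 6}{4} = \frac{1}{4} \cdot 36 = 9$)
$w \left(12 + a\right) = 9 \left(12 - 8\right) = 9 \cdot 4 = 36$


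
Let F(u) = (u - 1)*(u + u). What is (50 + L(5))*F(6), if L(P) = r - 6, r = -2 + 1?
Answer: 2580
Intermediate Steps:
F(u) = 2*u*(-1 + u) (F(u) = (-1 + u)*(2*u) = 2*u*(-1 + u))
r = -1
L(P) = -7 (L(P) = -1 - 6 = -7)
(50 + L(5))*F(6) = (50 - 7)*(2*6*(-1 + 6)) = 43*(2*6*5) = 43*60 = 2580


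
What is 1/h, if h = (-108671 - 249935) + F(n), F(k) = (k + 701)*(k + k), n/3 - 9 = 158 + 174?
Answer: 1/3168698 ≈ 3.1559e-7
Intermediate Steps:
n = 1023 (n = 27 + 3*(158 + 174) = 27 + 3*332 = 27 + 996 = 1023)
F(k) = 2*k*(701 + k) (F(k) = (701 + k)*(2*k) = 2*k*(701 + k))
h = 3168698 (h = (-108671 - 249935) + 2*1023*(701 + 1023) = -358606 + 2*1023*1724 = -358606 + 3527304 = 3168698)
1/h = 1/3168698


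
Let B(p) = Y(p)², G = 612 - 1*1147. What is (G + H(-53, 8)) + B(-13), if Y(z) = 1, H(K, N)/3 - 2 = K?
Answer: -687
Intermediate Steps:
G = -535 (G = 612 - 1147 = -535)
H(K, N) = 6 + 3*K
B(p) = 1 (B(p) = 1² = 1)
(G + H(-53, 8)) + B(-13) = (-535 + (6 + 3*(-53))) + 1 = (-535 + (6 - 159)) + 1 = (-535 - 153) + 1 = -688 + 1 = -687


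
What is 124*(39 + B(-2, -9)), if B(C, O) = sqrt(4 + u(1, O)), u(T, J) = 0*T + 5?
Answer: 5208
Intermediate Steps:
u(T, J) = 5 (u(T, J) = 0 + 5 = 5)
B(C, O) = 3 (B(C, O) = sqrt(4 + 5) = sqrt(9) = 3)
124*(39 + B(-2, -9)) = 124*(39 + 3) = 124*42 = 5208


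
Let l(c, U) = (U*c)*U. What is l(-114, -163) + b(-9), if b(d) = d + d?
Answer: -3028884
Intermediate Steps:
l(c, U) = c*U**2
b(d) = 2*d
l(-114, -163) + b(-9) = -114*(-163)**2 + 2*(-9) = -114*26569 - 18 = -3028866 - 18 = -3028884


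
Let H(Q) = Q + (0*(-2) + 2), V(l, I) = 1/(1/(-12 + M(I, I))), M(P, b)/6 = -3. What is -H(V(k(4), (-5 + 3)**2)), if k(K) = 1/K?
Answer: 28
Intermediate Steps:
M(P, b) = -18 (M(P, b) = 6*(-3) = -18)
V(l, I) = -30 (V(l, I) = 1/(1/(-12 - 18)) = 1/(1/(-30)) = 1/(-1/30) = -30)
H(Q) = 2 + Q (H(Q) = Q + (0 + 2) = Q + 2 = 2 + Q)
-H(V(k(4), (-5 + 3)**2)) = -(2 - 30) = -1*(-28) = 28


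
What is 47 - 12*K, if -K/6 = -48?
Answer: -3409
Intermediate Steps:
K = 288 (K = -6*(-48) = 288)
47 - 12*K = 47 - 12*288 = 47 - 3456 = -3409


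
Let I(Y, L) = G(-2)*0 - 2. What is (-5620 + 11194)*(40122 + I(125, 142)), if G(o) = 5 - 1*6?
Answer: 223628880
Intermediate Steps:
G(o) = -1 (G(o) = 5 - 6 = -1)
I(Y, L) = -2 (I(Y, L) = -1*0 - 2 = 0 - 2 = -2)
(-5620 + 11194)*(40122 + I(125, 142)) = (-5620 + 11194)*(40122 - 2) = 5574*40120 = 223628880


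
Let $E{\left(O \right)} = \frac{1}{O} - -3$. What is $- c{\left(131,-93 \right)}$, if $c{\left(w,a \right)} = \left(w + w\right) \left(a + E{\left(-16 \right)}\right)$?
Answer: $\frac{188771}{8} \approx 23596.0$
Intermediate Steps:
$E{\left(O \right)} = 3 + \frac{1}{O}$ ($E{\left(O \right)} = \frac{1}{O} + 3 = 3 + \frac{1}{O}$)
$c{\left(w,a \right)} = 2 w \left(\frac{47}{16} + a\right)$ ($c{\left(w,a \right)} = \left(w + w\right) \left(a + \left(3 + \frac{1}{-16}\right)\right) = 2 w \left(a + \left(3 - \frac{1}{16}\right)\right) = 2 w \left(a + \frac{47}{16}\right) = 2 w \left(\frac{47}{16} + a\right)$)
$- c{\left(131,-93 \right)} = - \frac{131 \left(47 + 16 \left(-93\right)\right)}{8} = - \frac{131 \left(47 - 1488\right)}{8} = - \frac{131 \left(-1441\right)}{8} = \left(-1\right) \left(- \frac{188771}{8}\right) = \frac{188771}{8}$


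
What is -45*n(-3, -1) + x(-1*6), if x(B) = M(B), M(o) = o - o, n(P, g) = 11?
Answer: -495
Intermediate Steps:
M(o) = 0
x(B) = 0
-45*n(-3, -1) + x(-1*6) = -45*11 + 0 = -495 + 0 = -495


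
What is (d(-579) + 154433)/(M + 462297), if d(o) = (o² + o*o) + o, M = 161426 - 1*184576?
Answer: 824336/439147 ≈ 1.8771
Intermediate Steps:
M = -23150 (M = 161426 - 184576 = -23150)
d(o) = o + 2*o² (d(o) = (o² + o²) + o = 2*o² + o = o + 2*o²)
(d(-579) + 154433)/(M + 462297) = (-579*(1 + 2*(-579)) + 154433)/(-23150 + 462297) = (-579*(1 - 1158) + 154433)/439147 = (-579*(-1157) + 154433)*(1/439147) = (669903 + 154433)*(1/439147) = 824336*(1/439147) = 824336/439147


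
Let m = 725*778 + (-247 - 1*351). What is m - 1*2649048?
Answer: -2085596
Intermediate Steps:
m = 563452 (m = 564050 + (-247 - 351) = 564050 - 598 = 563452)
m - 1*2649048 = 563452 - 1*2649048 = 563452 - 2649048 = -2085596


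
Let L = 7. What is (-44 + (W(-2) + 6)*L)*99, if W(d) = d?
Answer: -1584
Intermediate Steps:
(-44 + (W(-2) + 6)*L)*99 = (-44 + (-2 + 6)*7)*99 = (-44 + 4*7)*99 = (-44 + 28)*99 = -16*99 = -1584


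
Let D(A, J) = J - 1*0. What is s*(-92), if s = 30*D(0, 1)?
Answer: -2760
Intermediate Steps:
D(A, J) = J (D(A, J) = J + 0 = J)
s = 30 (s = 30*1 = 30)
s*(-92) = 30*(-92) = -2760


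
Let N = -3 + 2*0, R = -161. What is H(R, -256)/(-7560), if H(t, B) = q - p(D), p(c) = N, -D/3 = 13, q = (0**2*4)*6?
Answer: -1/2520 ≈ -0.00039683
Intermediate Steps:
q = 0 (q = (0*4)*6 = 0*6 = 0)
D = -39 (D = -3*13 = -39)
N = -3 (N = -3 + 0 = -3)
p(c) = -3
H(t, B) = 3 (H(t, B) = 0 - 1*(-3) = 0 + 3 = 3)
H(R, -256)/(-7560) = 3/(-7560) = 3*(-1/7560) = -1/2520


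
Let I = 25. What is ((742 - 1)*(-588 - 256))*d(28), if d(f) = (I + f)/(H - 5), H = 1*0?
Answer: 33146412/5 ≈ 6.6293e+6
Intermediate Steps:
H = 0
d(f) = -5 - f/5 (d(f) = (25 + f)/(0 - 5) = (25 + f)/(-5) = (25 + f)*(-1/5) = -5 - f/5)
((742 - 1)*(-588 - 256))*d(28) = ((742 - 1)*(-588 - 256))*(-5 - 1/5*28) = (741*(-844))*(-5 - 28/5) = -625404*(-53/5) = 33146412/5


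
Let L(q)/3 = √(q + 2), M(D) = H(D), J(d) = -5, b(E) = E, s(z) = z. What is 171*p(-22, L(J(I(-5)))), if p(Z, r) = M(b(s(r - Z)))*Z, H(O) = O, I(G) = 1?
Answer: -82764 - 11286*I*√3 ≈ -82764.0 - 19548.0*I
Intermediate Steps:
M(D) = D
L(q) = 3*√(2 + q) (L(q) = 3*√(q + 2) = 3*√(2 + q))
p(Z, r) = Z*(r - Z) (p(Z, r) = (r - Z)*Z = Z*(r - Z))
171*p(-22, L(J(I(-5)))) = 171*(-22*(3*√(2 - 5) - 1*(-22))) = 171*(-22*(3*√(-3) + 22)) = 171*(-22*(3*(I*√3) + 22)) = 171*(-22*(3*I*√3 + 22)) = 171*(-22*(22 + 3*I*√3)) = 171*(-484 - 66*I*√3) = -82764 - 11286*I*√3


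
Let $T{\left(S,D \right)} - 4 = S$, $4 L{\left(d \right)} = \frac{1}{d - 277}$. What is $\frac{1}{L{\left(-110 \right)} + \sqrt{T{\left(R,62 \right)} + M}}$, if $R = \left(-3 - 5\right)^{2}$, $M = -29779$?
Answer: $- \frac{1548}{71196588145} - \frac{2396304 i \sqrt{29711}}{71196588145} \approx -2.1743 \cdot 10^{-8} - 0.0058015 i$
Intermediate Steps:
$L{\left(d \right)} = \frac{1}{4 \left(-277 + d\right)}$ ($L{\left(d \right)} = \frac{1}{4 \left(d - 277\right)} = \frac{1}{4 \left(-277 + d\right)}$)
$R = 64$ ($R = \left(-8\right)^{2} = 64$)
$T{\left(S,D \right)} = 4 + S$
$\frac{1}{L{\left(-110 \right)} + \sqrt{T{\left(R,62 \right)} + M}} = \frac{1}{\frac{1}{4 \left(-277 - 110\right)} + \sqrt{\left(4 + 64\right) - 29779}} = \frac{1}{\frac{1}{4 \left(-387\right)} + \sqrt{68 - 29779}} = \frac{1}{\frac{1}{4} \left(- \frac{1}{387}\right) + \sqrt{-29711}} = \frac{1}{- \frac{1}{1548} + i \sqrt{29711}}$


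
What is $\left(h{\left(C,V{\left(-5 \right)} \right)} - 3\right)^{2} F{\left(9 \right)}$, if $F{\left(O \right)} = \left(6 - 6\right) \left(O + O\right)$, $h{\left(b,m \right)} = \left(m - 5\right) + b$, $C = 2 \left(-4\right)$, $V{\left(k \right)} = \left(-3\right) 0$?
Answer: $0$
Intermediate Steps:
$V{\left(k \right)} = 0$
$C = -8$
$h{\left(b,m \right)} = -5 + b + m$ ($h{\left(b,m \right)} = \left(-5 + m\right) + b = -5 + b + m$)
$F{\left(O \right)} = 0$ ($F{\left(O \right)} = 0 \cdot 2 O = 0$)
$\left(h{\left(C,V{\left(-5 \right)} \right)} - 3\right)^{2} F{\left(9 \right)} = \left(\left(-5 - 8 + 0\right) - 3\right)^{2} \cdot 0 = \left(-13 - 3\right)^{2} \cdot 0 = \left(-16\right)^{2} \cdot 0 = 256 \cdot 0 = 0$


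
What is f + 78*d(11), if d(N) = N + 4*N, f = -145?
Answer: 4145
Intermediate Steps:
d(N) = 5*N
f + 78*d(11) = -145 + 78*(5*11) = -145 + 78*55 = -145 + 4290 = 4145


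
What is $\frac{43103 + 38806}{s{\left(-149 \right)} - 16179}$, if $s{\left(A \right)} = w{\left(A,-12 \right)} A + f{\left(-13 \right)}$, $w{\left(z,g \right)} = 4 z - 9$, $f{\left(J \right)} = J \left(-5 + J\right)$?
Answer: $\frac{81909}{74200} \approx 1.1039$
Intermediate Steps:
$w{\left(z,g \right)} = -9 + 4 z$
$s{\left(A \right)} = 234 + A \left(-9 + 4 A\right)$ ($s{\left(A \right)} = \left(-9 + 4 A\right) A - 13 \left(-5 - 13\right) = A \left(-9 + 4 A\right) - -234 = A \left(-9 + 4 A\right) + 234 = 234 + A \left(-9 + 4 A\right)$)
$\frac{43103 + 38806}{s{\left(-149 \right)} - 16179} = \frac{43103 + 38806}{\left(234 - 149 \left(-9 + 4 \left(-149\right)\right)\right) - 16179} = \frac{81909}{\left(234 - 149 \left(-9 - 596\right)\right) - 16179} = \frac{81909}{\left(234 - -90145\right) - 16179} = \frac{81909}{\left(234 + 90145\right) - 16179} = \frac{81909}{90379 - 16179} = \frac{81909}{74200}$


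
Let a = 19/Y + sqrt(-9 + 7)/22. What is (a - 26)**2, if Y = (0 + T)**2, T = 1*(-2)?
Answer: 874217/1936 - 85*I*sqrt(2)/44 ≈ 451.56 - 2.732*I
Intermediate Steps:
T = -2
Y = 4 (Y = (0 - 2)**2 = (-2)**2 = 4)
a = 19/4 + I*sqrt(2)/22 (a = 19/4 + sqrt(-9 + 7)/22 = 19*(1/4) + sqrt(-2)*(1/22) = 19/4 + (I*sqrt(2))*(1/22) = 19/4 + I*sqrt(2)/22 ≈ 4.75 + 0.064282*I)
(a - 26)**2 = ((19/4 + I*sqrt(2)/22) - 26)**2 = (-85/4 + I*sqrt(2)/22)**2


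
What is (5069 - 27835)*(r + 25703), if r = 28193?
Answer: -1226996336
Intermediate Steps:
(5069 - 27835)*(r + 25703) = (5069 - 27835)*(28193 + 25703) = -22766*53896 = -1226996336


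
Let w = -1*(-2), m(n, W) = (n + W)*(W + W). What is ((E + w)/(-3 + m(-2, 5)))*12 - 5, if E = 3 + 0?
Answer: -25/9 ≈ -2.7778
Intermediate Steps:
m(n, W) = 2*W*(W + n) (m(n, W) = (W + n)*(2*W) = 2*W*(W + n))
E = 3
w = 2
((E + w)/(-3 + m(-2, 5)))*12 - 5 = ((3 + 2)/(-3 + 2*5*(5 - 2)))*12 - 5 = (5/(-3 + 2*5*3))*12 - 5 = (5/(-3 + 30))*12 - 5 = (5/27)*12 - 5 = 20/9 - 5 = -25/9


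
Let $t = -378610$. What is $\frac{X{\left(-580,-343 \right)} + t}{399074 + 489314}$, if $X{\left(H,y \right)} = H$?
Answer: $- \frac{35}{82} \approx -0.42683$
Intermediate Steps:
$\frac{X{\left(-580,-343 \right)} + t}{399074 + 489314} = \frac{-580 - 378610}{399074 + 489314} = - \frac{379190}{888388} = \left(-379190\right) \frac{1}{888388} = - \frac{35}{82}$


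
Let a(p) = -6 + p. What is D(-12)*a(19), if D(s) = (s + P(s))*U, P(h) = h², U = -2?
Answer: -3432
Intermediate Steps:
D(s) = -2*s - 2*s² (D(s) = (s + s²)*(-2) = -2*s - 2*s²)
D(-12)*a(19) = (2*(-12)*(-1 - 1*(-12)))*(-6 + 19) = (2*(-12)*(-1 + 12))*13 = (2*(-12)*11)*13 = -264*13 = -3432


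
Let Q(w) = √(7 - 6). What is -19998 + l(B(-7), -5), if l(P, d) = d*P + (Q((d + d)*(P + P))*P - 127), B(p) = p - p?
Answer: -20125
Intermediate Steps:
Q(w) = 1 (Q(w) = √1 = 1)
B(p) = 0
l(P, d) = -127 + P + P*d (l(P, d) = d*P + (1*P - 127) = P*d + (P - 127) = P*d + (-127 + P) = -127 + P + P*d)
-19998 + l(B(-7), -5) = -19998 + (-127 + 0 + 0*(-5)) = -19998 + (-127 + 0 + 0) = -19998 - 127 = -20125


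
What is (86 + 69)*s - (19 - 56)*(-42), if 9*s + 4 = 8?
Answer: -13366/9 ≈ -1485.1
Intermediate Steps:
s = 4/9 (s = -4/9 + (⅑)*8 = -4/9 + 8/9 = 4/9 ≈ 0.44444)
(86 + 69)*s - (19 - 56)*(-42) = (86 + 69)*(4/9) - (19 - 56)*(-42) = 155*(4/9) - (-37)*(-42) = 620/9 - 1*1554 = 620/9 - 1554 = -13366/9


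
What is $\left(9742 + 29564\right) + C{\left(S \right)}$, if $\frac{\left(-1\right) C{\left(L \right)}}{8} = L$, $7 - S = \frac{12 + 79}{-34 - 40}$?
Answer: $\frac{1451886}{37} \approx 39240.0$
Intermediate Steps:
$S = \frac{609}{74}$ ($S = 7 - \frac{12 + 79}{-34 - 40} = 7 - \frac{91}{-74} = 7 - 91 \left(- \frac{1}{74}\right) = 7 - - \frac{91}{74} = 7 + \frac{91}{74} = \frac{609}{74} \approx 8.2297$)
$C{\left(L \right)} = - 8 L$
$\left(9742 + 29564\right) + C{\left(S \right)} = \left(9742 + 29564\right) - \frac{2436}{37} = 39306 - \frac{2436}{37} = \frac{1451886}{37}$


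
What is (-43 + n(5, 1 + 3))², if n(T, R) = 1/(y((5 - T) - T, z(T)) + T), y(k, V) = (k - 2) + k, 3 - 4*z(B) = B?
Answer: 91204/49 ≈ 1861.3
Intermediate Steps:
z(B) = ¾ - B/4
y(k, V) = -2 + 2*k (y(k, V) = (-2 + k) + k = -2 + 2*k)
n(T, R) = 1/(8 - 3*T) (n(T, R) = 1/((-2 + 2*((5 - T) - T)) + T) = 1/((-2 + 2*(5 - 2*T)) + T) = 1/((-2 + (10 - 4*T)) + T) = 1/((8 - 4*T) + T) = 1/(8 - 3*T))
(-43 + n(5, 1 + 3))² = (-43 - 1/(-8 + 3*5))² = (-43 - 1/(-8 + 15))² = (-43 - 1/7)² = (-43 - 1*⅐)² = (-43 - ⅐)² = (-302/7)² = 91204/49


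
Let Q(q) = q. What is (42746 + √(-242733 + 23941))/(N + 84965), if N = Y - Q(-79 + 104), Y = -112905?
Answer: -42746/27965 - 2*I*√54698/27965 ≈ -1.5286 - 0.016726*I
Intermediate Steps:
N = -112930 (N = -112905 - (-79 + 104) = -112905 - 1*25 = -112905 - 25 = -112930)
(42746 + √(-242733 + 23941))/(N + 84965) = (42746 + √(-242733 + 23941))/(-112930 + 84965) = (42746 + √(-218792))/(-27965) = (42746 + 2*I*√54698)*(-1/27965) = -42746/27965 - 2*I*√54698/27965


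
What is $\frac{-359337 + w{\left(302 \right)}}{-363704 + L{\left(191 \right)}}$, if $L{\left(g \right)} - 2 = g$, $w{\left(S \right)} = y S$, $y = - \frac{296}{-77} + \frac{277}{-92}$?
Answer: $\frac{1271880301}{1287555962} \approx 0.98783$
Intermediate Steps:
$y = \frac{5903}{7084}$ ($y = \left(-296\right) \left(- \frac{1}{77}\right) + 277 \left(- \frac{1}{92}\right) = \frac{296}{77} - \frac{277}{92} = \frac{5903}{7084} \approx 0.83329$)
$w{\left(S \right)} = \frac{5903 S}{7084}$
$L{\left(g \right)} = 2 + g$
$\frac{-359337 + w{\left(302 \right)}}{-363704 + L{\left(191 \right)}} = \frac{-359337 + \frac{5903}{7084} \cdot 302}{-363704 + \left(2 + 191\right)} = \frac{-359337 + \frac{891353}{3542}}{-363704 + 193} = - \frac{1271880301}{3542 \left(-363511\right)} = \left(- \frac{1271880301}{3542}\right) \left(- \frac{1}{363511}\right) = \frac{1271880301}{1287555962}$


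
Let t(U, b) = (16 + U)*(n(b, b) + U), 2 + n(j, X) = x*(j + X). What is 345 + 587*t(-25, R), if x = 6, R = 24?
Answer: -1378518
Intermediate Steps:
n(j, X) = -2 + 6*X + 6*j (n(j, X) = -2 + 6*(j + X) = -2 + 6*(X + j) = -2 + (6*X + 6*j) = -2 + 6*X + 6*j)
t(U, b) = (16 + U)*(-2 + U + 12*b) (t(U, b) = (16 + U)*((-2 + 6*b + 6*b) + U) = (16 + U)*((-2 + 12*b) + U) = (16 + U)*(-2 + U + 12*b))
345 + 587*t(-25, R) = 345 + 587*(-32 + (-25)² + 14*(-25) + 192*24 + 12*(-25)*24) = 345 + 587*(-32 + 625 - 350 + 4608 - 7200) = 345 + 587*(-2349) = 345 - 1378863 = -1378518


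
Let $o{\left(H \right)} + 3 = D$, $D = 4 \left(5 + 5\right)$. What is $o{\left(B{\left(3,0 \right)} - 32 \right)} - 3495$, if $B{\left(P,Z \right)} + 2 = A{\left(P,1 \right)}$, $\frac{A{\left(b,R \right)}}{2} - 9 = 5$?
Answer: $-3458$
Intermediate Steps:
$D = 40$ ($D = 4 \cdot 10 = 40$)
$A{\left(b,R \right)} = 28$ ($A{\left(b,R \right)} = 18 + 2 \cdot 5 = 18 + 10 = 28$)
$B{\left(P,Z \right)} = 26$ ($B{\left(P,Z \right)} = -2 + 28 = 26$)
$o{\left(H \right)} = 37$ ($o{\left(H \right)} = -3 + 40 = 37$)
$o{\left(B{\left(3,0 \right)} - 32 \right)} - 3495 = 37 - 3495 = -3458$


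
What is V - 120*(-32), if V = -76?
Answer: 3764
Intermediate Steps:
V - 120*(-32) = -76 - 120*(-32) = -76 + 3840 = 3764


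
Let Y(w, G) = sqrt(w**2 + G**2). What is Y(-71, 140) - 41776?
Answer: -41776 + sqrt(24641) ≈ -41619.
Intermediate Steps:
Y(w, G) = sqrt(G**2 + w**2)
Y(-71, 140) - 41776 = sqrt(140**2 + (-71)**2) - 41776 = sqrt(19600 + 5041) - 41776 = sqrt(24641) - 41776 = -41776 + sqrt(24641)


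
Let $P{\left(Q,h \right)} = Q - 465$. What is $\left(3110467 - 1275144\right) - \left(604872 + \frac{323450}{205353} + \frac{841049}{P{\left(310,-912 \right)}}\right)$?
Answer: $\frac{39337566452012}{31829715} \approx 1.2359 \cdot 10^{6}$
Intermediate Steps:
$P{\left(Q,h \right)} = -465 + Q$
$\left(3110467 - 1275144\right) - \left(604872 + \frac{323450}{205353} + \frac{841049}{P{\left(310,-912 \right)}}\right) = \left(3110467 - 1275144\right) - \left(604872 + \frac{323450}{205353} + \frac{841049}{-465 + 310}\right) = 1835323 - \left(604872 - \frac{841049}{155} + \frac{323450}{205353}\right) = 1835323 - \left(\frac{124212603266}{205353} - \frac{841049}{155}\right) = 1835323 - \frac{19080241570933}{31829715} = \frac{39337566452012}{31829715}$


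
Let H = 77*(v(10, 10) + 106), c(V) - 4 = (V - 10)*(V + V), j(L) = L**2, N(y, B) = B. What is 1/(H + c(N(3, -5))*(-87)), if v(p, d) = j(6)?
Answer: -1/2464 ≈ -0.00040584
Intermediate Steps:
v(p, d) = 36 (v(p, d) = 6**2 = 36)
c(V) = 4 + 2*V*(-10 + V) (c(V) = 4 + (V - 10)*(V + V) = 4 + (-10 + V)*(2*V) = 4 + 2*V*(-10 + V))
H = 10934 (H = 77*(36 + 106) = 77*142 = 10934)
1/(H + c(N(3, -5))*(-87)) = 1/(10934 + (4 - 20*(-5) + 2*(-5)**2)*(-87)) = 1/(10934 + (4 + 100 + 2*25)*(-87)) = 1/(10934 + (4 + 100 + 50)*(-87)) = 1/(10934 + 154*(-87)) = 1/(10934 - 13398) = 1/(-2464) = -1/2464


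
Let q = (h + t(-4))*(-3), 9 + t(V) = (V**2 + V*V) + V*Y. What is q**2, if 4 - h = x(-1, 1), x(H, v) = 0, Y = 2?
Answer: 3249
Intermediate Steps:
h = 4 (h = 4 - 1*0 = 4 + 0 = 4)
t(V) = -9 + 2*V + 2*V**2 (t(V) = -9 + ((V**2 + V*V) + V*2) = -9 + ((V**2 + V**2) + 2*V) = -9 + (2*V**2 + 2*V) = -9 + (2*V + 2*V**2) = -9 + 2*V + 2*V**2)
q = -57 (q = (4 + (-9 + 2*(-4) + 2*(-4)**2))*(-3) = (4 + (-9 - 8 + 2*16))*(-3) = (4 + (-9 - 8 + 32))*(-3) = (4 + 15)*(-3) = 19*(-3) = -57)
q**2 = (-57)**2 = 3249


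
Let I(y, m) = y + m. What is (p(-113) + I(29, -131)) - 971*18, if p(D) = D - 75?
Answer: -17768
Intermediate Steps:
p(D) = -75 + D
I(y, m) = m + y
(p(-113) + I(29, -131)) - 971*18 = ((-75 - 113) + (-131 + 29)) - 971*18 = (-188 - 102) - 17478 = -290 - 17478 = -17768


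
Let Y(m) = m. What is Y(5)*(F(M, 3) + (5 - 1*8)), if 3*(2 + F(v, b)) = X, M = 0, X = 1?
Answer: -70/3 ≈ -23.333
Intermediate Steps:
F(v, b) = -5/3 (F(v, b) = -2 + (1/3)*1 = -2 + 1/3 = -5/3)
Y(5)*(F(M, 3) + (5 - 1*8)) = 5*(-5/3 + (5 - 1*8)) = 5*(-5/3 + (5 - 8)) = 5*(-5/3 - 3) = 5*(-14/3) = -70/3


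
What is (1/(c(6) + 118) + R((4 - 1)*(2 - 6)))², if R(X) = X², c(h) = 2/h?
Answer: 2613561129/126025 ≈ 20738.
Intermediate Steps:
(1/(c(6) + 118) + R((4 - 1)*(2 - 6)))² = (1/(2/6 + 118) + ((4 - 1)*(2 - 6))²)² = (1/(2*(⅙) + 118) + (3*(-4))²)² = (1/(⅓ + 118) + (-12)²)² = (1/(355/3) + 144)² = (3/355 + 144)² = (51123/355)² = 2613561129/126025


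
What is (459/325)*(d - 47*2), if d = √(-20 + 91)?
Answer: -43146/325 + 459*√71/325 ≈ -120.86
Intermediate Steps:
d = √71 ≈ 8.4261
(459/325)*(d - 47*2) = (459/325)*(√71 - 47*2) = (459*(1/325))*(√71 - 94) = 459*(-94 + √71)/325 = -43146/325 + 459*√71/325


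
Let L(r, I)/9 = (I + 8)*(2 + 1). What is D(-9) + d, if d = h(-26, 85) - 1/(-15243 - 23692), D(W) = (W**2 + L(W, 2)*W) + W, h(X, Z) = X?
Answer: -92821039/38935 ≈ -2384.0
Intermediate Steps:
L(r, I) = 216 + 27*I (L(r, I) = 9*((I + 8)*(2 + 1)) = 9*((8 + I)*3) = 9*(24 + 3*I) = 216 + 27*I)
D(W) = W**2 + 271*W (D(W) = (W**2 + (216 + 27*2)*W) + W = (W**2 + (216 + 54)*W) + W = (W**2 + 270*W) + W = W**2 + 271*W)
d = -1012309/38935 (d = -26 - 1/(-15243 - 23692) = -26 - 1/(-38935) = -26 - 1*(-1/38935) = -26 + 1/38935 = -1012309/38935 ≈ -26.000)
D(-9) + d = -9*(271 - 9) - 1012309/38935 = -9*262 - 1012309/38935 = -2358 - 1012309/38935 = -92821039/38935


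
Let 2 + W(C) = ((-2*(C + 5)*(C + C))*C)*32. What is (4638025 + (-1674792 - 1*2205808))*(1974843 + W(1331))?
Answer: -229461243765453975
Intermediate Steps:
W(C) = -2 - 128*C²*(5 + C) (W(C) = -2 + ((-2*(C + 5)*(C + C))*C)*32 = -2 + ((-2*(5 + C)*2*C)*C)*32 = -2 + ((-4*C*(5 + C))*C)*32 = -2 - 4*C²*(5 + C)*32 = -2 - 128*C²*(5 + C))
(4638025 + (-1674792 - 1*2205808))*(1974843 + W(1331)) = (4638025 + (-1674792 - 1*2205808))*(1974843 + (-2 - 640*1331² - 128*1331³)) = (4638025 + (-1674792 - 2205808))*(1974843 + (-2 - 640*1771561 - 128*2357947691)) = (4638025 - 3880600)*(1974843 + (-2 - 1133799040 - 301817304448)) = 757425*(1974843 - 302951103490) = 757425*(-302949128647) = -229461243765453975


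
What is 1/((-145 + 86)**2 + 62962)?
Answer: 1/66443 ≈ 1.5050e-5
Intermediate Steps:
1/((-145 + 86)**2 + 62962) = 1/((-59)**2 + 62962) = 1/(3481 + 62962) = 1/66443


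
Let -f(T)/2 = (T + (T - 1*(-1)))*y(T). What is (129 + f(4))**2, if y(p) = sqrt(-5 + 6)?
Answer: 12321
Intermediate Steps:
y(p) = 1 (y(p) = sqrt(1) = 1)
f(T) = -2 - 4*T (f(T) = -2*(T + (T - 1*(-1))) = -2*(T + (T + 1)) = -2*(T + (1 + T)) = -2*(1 + 2*T) = -2 - 4*T)
(129 + f(4))**2 = (129 + (-2 - 4*4))**2 = (129 + (-2 - 16))**2 = (129 - 18)**2 = 111**2 = 12321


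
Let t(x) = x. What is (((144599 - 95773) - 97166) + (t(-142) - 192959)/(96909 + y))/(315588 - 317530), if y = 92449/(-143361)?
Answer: 671609439510461/26979970435400 ≈ 24.893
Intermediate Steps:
y = -92449/143361 (y = 92449*(-1/143361) = -92449/143361 ≈ -0.64487)
(((144599 - 95773) - 97166) + (t(-142) - 192959)/(96909 + y))/(315588 - 317530) = (((144599 - 95773) - 97166) + (-142 - 192959)/(96909 - 92449/143361))/(315588 - 317530) = ((48826 - 97166) - 193101/13892878700/143361)/(-1942) = (-48340 - 193101*143361/13892878700)*(-1/1942) = (-48340 - 27683152461/13892878700)*(-1/1942) = -671609439510461/13892878700*(-1/1942) = 671609439510461/26979970435400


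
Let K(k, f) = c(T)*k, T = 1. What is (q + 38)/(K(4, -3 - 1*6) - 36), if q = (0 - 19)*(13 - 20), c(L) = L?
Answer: -171/32 ≈ -5.3438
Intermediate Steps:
K(k, f) = k (K(k, f) = 1*k = k)
q = 133 (q = -19*(-7) = 133)
(q + 38)/(K(4, -3 - 1*6) - 36) = (133 + 38)/(4 - 36) = 171/(-32) = 171*(-1/32) = -171/32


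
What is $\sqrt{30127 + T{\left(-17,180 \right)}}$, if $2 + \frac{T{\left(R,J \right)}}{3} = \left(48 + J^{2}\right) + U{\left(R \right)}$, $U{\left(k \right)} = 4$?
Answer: $\sqrt{127477} \approx 357.04$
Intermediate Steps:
$T{\left(R,J \right)} = 150 + 3 J^{2}$ ($T{\left(R,J \right)} = -6 + 3 \left(\left(48 + J^{2}\right) + 4\right) = -6 + 3 \left(52 + J^{2}\right) = -6 + \left(156 + 3 J^{2}\right) = 150 + 3 J^{2}$)
$\sqrt{30127 + T{\left(-17,180 \right)}} = \sqrt{30127 + \left(150 + 3 \cdot 180^{2}\right)} = \sqrt{30127 + \left(150 + 3 \cdot 32400\right)} = \sqrt{30127 + \left(150 + 97200\right)} = \sqrt{30127 + 97350} = \sqrt{127477}$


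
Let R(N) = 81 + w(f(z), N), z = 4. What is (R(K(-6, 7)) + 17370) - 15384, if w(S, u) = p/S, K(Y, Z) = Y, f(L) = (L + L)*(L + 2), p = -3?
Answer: 33071/16 ≈ 2066.9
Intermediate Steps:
f(L) = 2*L*(2 + L) (f(L) = (2*L)*(2 + L) = 2*L*(2 + L))
w(S, u) = -3/S
R(N) = 1295/16 (R(N) = 81 - 3*1/(8*(2 + 4)) = 81 - 3/(2*4*6) = 81 - 3/48 = 81 - 3*1/48 = 81 - 1/16 = 1295/16)
(R(K(-6, 7)) + 17370) - 15384 = (1295/16 + 17370) - 15384 = 279215/16 - 15384 = 33071/16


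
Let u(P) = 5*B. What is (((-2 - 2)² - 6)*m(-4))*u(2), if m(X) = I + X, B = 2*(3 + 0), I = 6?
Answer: 600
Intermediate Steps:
B = 6 (B = 2*3 = 6)
m(X) = 6 + X
u(P) = 30 (u(P) = 5*6 = 30)
(((-2 - 2)² - 6)*m(-4))*u(2) = (((-2 - 2)² - 6)*(6 - 4))*30 = (((-4)² - 6)*2)*30 = ((16 - 6)*2)*30 = (10*2)*30 = 20*30 = 600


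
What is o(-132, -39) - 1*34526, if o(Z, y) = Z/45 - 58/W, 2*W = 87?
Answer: -517954/15 ≈ -34530.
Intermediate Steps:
W = 87/2 (W = (½)*87 = 87/2 ≈ 43.500)
o(Z, y) = -4/3 + Z/45 (o(Z, y) = Z/45 - 58/87/2 = Z*(1/45) - 58*2/87 = Z/45 - 4/3 = -4/3 + Z/45)
o(-132, -39) - 1*34526 = (-4/3 + (1/45)*(-132)) - 1*34526 = (-4/3 - 44/15) - 34526 = -64/15 - 34526 = -517954/15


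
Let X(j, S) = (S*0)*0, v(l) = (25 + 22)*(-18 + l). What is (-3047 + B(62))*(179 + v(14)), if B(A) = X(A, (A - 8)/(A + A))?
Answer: 27423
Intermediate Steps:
v(l) = -846 + 47*l (v(l) = 47*(-18 + l) = -846 + 47*l)
X(j, S) = 0 (X(j, S) = 0*0 = 0)
B(A) = 0
(-3047 + B(62))*(179 + v(14)) = (-3047 + 0)*(179 + (-846 + 47*14)) = -3047*(179 + (-846 + 658)) = -3047*(179 - 188) = -3047*(-9) = 27423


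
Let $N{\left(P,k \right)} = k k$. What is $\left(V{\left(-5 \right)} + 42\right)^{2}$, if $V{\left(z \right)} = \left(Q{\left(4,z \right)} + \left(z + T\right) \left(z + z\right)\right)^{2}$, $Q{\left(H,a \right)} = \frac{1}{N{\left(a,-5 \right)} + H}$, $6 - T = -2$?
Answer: $\frac{624863373289}{707281} \approx 8.8347 \cdot 10^{5}$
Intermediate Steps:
$T = 8$ ($T = 6 - -2 = 6 + 2 = 8$)
$N{\left(P,k \right)} = k^{2}$
$Q{\left(H,a \right)} = \frac{1}{25 + H}$ ($Q{\left(H,a \right)} = \frac{1}{\left(-5\right)^{2} + H} = \frac{1}{25 + H}$)
$V{\left(z \right)} = \left(\frac{1}{29} + 2 z \left(8 + z\right)\right)^{2}$ ($V{\left(z \right)} = \left(\frac{1}{25 + 4} + \left(z + 8\right) \left(z + z\right)\right)^{2} = \left(\frac{1}{29} + \left(8 + z\right) 2 z\right)^{2} = \left(\frac{1}{29} + 2 z \left(8 + z\right)\right)^{2}$)
$\left(V{\left(-5 \right)} + 42\right)^{2} = \left(\frac{\left(1 + 58 \left(-5\right)^{2} + 464 \left(-5\right)\right)^{2}}{841} + 42\right)^{2} = \left(\frac{\left(1 + 58 \cdot 25 - 2320\right)^{2}}{841} + 42\right)^{2} = \left(\frac{\left(1 + 1450 - 2320\right)^{2}}{841} + 42\right)^{2} = \left(\frac{\left(-869\right)^{2}}{841} + 42\right)^{2} = \left(\frac{1}{841} \cdot 755161 + 42\right)^{2} = \left(\frac{755161}{841} + 42\right)^{2} = \left(\frac{790483}{841}\right)^{2} = \frac{624863373289}{707281}$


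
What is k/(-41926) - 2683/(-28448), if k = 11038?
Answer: -100760783/596355424 ≈ -0.16896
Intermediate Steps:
k/(-41926) - 2683/(-28448) = 11038/(-41926) - 2683/(-28448) = 11038*(-1/41926) - 2683*(-1/28448) = -5519/20963 + 2683/28448 = -100760783/596355424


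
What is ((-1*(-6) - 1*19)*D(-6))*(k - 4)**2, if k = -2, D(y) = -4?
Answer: 1872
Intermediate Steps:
((-1*(-6) - 1*19)*D(-6))*(k - 4)**2 = ((-1*(-6) - 1*19)*(-4))*(-2 - 4)**2 = ((6 - 19)*(-4))*(-6)**2 = -13*(-4)*36 = 52*36 = 1872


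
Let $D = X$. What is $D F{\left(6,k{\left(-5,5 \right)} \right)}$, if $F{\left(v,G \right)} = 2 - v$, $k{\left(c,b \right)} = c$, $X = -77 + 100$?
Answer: $-92$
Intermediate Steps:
$X = 23$
$D = 23$
$D F{\left(6,k{\left(-5,5 \right)} \right)} = 23 \left(2 - 6\right) = 23 \left(-4\right) = -92$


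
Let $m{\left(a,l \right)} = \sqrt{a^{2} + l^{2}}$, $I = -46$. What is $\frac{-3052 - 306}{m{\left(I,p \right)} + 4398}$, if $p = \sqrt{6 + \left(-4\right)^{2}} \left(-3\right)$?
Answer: $- \frac{7384242}{9670045} + \frac{1679 \sqrt{2314}}{9670045} \approx -0.75527$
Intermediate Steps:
$p = - 3 \sqrt{22}$ ($p = \sqrt{6 + 16} \left(-3\right) = \sqrt{22} \left(-3\right) = - 3 \sqrt{22} \approx -14.071$)
$\frac{-3052 - 306}{m{\left(I,p \right)} + 4398} = \frac{-3052 - 306}{\sqrt{\left(-46\right)^{2} + \left(- 3 \sqrt{22}\right)^{2}} + 4398} = - \frac{3358}{\sqrt{2116 + 198} + 4398} = - \frac{3358}{\sqrt{2314} + 4398} = - \frac{3358}{4398 + \sqrt{2314}}$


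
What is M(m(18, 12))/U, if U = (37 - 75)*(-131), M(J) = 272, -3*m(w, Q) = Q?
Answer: 136/2489 ≈ 0.054640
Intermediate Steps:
m(w, Q) = -Q/3
U = 4978 (U = -38*(-131) = 4978)
M(m(18, 12))/U = 272/4978 = 272*(1/4978) = 136/2489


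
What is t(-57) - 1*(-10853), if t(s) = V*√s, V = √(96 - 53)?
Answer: 10853 + I*√2451 ≈ 10853.0 + 49.508*I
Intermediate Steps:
V = √43 ≈ 6.5574
t(s) = √43*√s
t(-57) - 1*(-10853) = √43*√(-57) - 1*(-10853) = √43*(I*√57) + 10853 = I*√2451 + 10853 = 10853 + I*√2451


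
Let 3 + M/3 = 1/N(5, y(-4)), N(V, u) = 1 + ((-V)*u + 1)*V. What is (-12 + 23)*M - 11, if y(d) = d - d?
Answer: -209/2 ≈ -104.50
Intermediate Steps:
y(d) = 0
N(V, u) = 1 + V*(1 - V*u) (N(V, u) = 1 + (-V*u + 1)*V = 1 + (1 - V*u)*V = 1 + V*(1 - V*u))
M = -17/2 (M = -9 + 3/(1 + 5 - 1*0*5²) = -9 + 3/(1 + 5 - 1*0*25) = -9 + 3/(1 + 5 + 0) = -9 + 3/6 = -9 + 3*(⅙) = -9 + ½ = -17/2 ≈ -8.5000)
(-12 + 23)*M - 11 = (-12 + 23)*(-17/2) - 11 = 11*(-17/2) - 11 = -187/2 - 11 = -209/2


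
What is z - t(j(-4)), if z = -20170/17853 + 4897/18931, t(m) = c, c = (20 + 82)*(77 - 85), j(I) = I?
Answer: 25044845869/30725013 ≈ 815.13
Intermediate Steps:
c = -816 (c = 102*(-8) = -816)
t(m) = -816
z = -26764739/30725013 (z = -20170*1/17853 + 4897*(1/18931) = -20170/17853 + 4897/18931 = -26764739/30725013 ≈ -0.87111)
z - t(j(-4)) = -26764739/30725013 - 1*(-816) = -26764739/30725013 + 816 = 25044845869/30725013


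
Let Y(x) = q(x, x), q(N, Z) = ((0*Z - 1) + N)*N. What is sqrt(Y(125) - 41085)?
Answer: I*sqrt(25585) ≈ 159.95*I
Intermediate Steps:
q(N, Z) = N*(-1 + N) (q(N, Z) = ((0 - 1) + N)*N = (-1 + N)*N = N*(-1 + N))
Y(x) = x*(-1 + x)
sqrt(Y(125) - 41085) = sqrt(125*(-1 + 125) - 41085) = sqrt(125*124 - 41085) = sqrt(15500 - 41085) = sqrt(-25585) = I*sqrt(25585)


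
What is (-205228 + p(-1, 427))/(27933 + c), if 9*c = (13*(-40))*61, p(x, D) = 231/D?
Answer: -112669875/13400297 ≈ -8.4080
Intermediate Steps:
c = -31720/9 (c = ((13*(-40))*61)/9 = (-520*61)/9 = (⅑)*(-31720) = -31720/9 ≈ -3524.4)
(-205228 + p(-1, 427))/(27933 + c) = (-205228 + 231/427)/(27933 - 31720/9) = (-205228 + 231*(1/427))/(219677/9) = (-205228 + 33/61)*(9/219677) = -12518875/61*9/219677 = -112669875/13400297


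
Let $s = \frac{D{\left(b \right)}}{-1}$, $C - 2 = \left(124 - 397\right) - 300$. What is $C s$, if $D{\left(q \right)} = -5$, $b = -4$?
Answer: $-2855$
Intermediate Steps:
$C = -571$ ($C = 2 + \left(\left(124 - 397\right) - 300\right) = 2 - 573 = -571$)
$s = 5$ ($s = - \frac{5}{-1} = \left(-5\right) \left(-1\right) = 5$)
$C s = \left(-571\right) 5 = -2855$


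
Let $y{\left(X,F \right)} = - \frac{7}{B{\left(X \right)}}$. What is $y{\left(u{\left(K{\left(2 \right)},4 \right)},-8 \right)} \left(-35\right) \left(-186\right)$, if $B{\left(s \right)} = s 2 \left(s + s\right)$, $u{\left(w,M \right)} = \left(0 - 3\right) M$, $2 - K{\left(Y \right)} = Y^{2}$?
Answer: $- \frac{7595}{96} \approx -79.115$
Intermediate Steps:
$K{\left(Y \right)} = 2 - Y^{2}$
$u{\left(w,M \right)} = - 3 M$
$B{\left(s \right)} = 4 s^{2}$ ($B{\left(s \right)} = 2 s 2 s = 4 s^{2}$)
$y{\left(X,F \right)} = - \frac{7}{4 X^{2}}$
$y{\left(u{\left(K{\left(2 \right)},4 \right)},-8 \right)} \left(-35\right) \left(-186\right) = - \frac{7}{4 \cdot 144} \left(-35\right) \left(-186\right) = \left(- \frac{7}{4}\right) \frac{1}{144} \left(-35\right) \left(-186\right) = \left(- \frac{7}{576}\right) \left(-35\right) \left(-186\right) = \frac{245}{576} \left(-186\right) = - \frac{7595}{96}$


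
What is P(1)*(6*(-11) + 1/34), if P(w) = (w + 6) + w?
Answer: -8972/17 ≈ -527.76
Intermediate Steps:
P(w) = 6 + 2*w (P(w) = (6 + w) + w = 6 + 2*w)
P(1)*(6*(-11) + 1/34) = (6 + 2*1)*(6*(-11) + 1/34) = (6 + 2)*(-66 + 1/34) = 8*(-2243/34) = -8972/17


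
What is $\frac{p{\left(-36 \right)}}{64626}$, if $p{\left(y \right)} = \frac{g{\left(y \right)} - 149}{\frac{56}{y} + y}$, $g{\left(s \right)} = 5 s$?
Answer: $\frac{987}{7281196} \approx 0.00013555$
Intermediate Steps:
$p{\left(y \right)} = \frac{-149 + 5 y}{y + \frac{56}{y}}$ ($p{\left(y \right)} = \frac{5 y - 149}{\frac{56}{y} + y} = \frac{-149 + 5 y}{y + \frac{56}{y}}$)
$\frac{p{\left(-36 \right)}}{64626} = \frac{\left(-36\right) \frac{1}{56 + \left(-36\right)^{2}} \left(-149 + 5 \left(-36\right)\right)}{64626} = - \frac{36 \left(-149 - 180\right)}{56 + 1296} \cdot \frac{1}{64626} = \left(-36\right) \frac{1}{1352} \left(-329\right) \frac{1}{64626} = \frac{2961}{338} \cdot \frac{1}{64626} = \frac{987}{7281196}$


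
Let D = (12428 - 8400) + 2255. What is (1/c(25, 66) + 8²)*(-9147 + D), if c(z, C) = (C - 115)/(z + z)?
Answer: -8838304/49 ≈ -1.8037e+5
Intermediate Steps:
c(z, C) = (-115 + C)/(2*z) (c(z, C) = (-115 + C)/((2*z)) = (-115 + C)*(1/(2*z)) = (-115 + C)/(2*z))
D = 6283 (D = 4028 + 2255 = 6283)
(1/c(25, 66) + 8²)*(-9147 + D) = (1/((½)*(-115 + 66)/25) + 8²)*(-9147 + 6283) = (1/((½)*(1/25)*(-49)) + 64)*(-2864) = (1/(-49/50) + 64)*(-2864) = (-50/49 + 64)*(-2864) = (3086/49)*(-2864) = -8838304/49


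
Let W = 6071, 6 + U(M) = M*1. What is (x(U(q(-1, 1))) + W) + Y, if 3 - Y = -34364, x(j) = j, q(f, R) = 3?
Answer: 40435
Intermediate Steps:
U(M) = -6 + M (U(M) = -6 + M*1 = -6 + M)
Y = 34367 (Y = 3 - 1*(-34364) = 3 + 34364 = 34367)
(x(U(q(-1, 1))) + W) + Y = ((-6 + 3) + 6071) + 34367 = (-3 + 6071) + 34367 = 6068 + 34367 = 40435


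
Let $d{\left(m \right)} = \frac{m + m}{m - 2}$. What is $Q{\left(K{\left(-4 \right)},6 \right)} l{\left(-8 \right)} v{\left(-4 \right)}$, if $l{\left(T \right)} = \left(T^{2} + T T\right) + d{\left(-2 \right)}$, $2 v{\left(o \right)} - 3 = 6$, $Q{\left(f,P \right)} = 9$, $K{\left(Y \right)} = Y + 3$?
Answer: $\frac{10449}{2} \approx 5224.5$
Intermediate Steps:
$K{\left(Y \right)} = 3 + Y$
$d{\left(m \right)} = \frac{2 m}{-2 + m}$
$v{\left(o \right)} = \frac{9}{2}$ ($v{\left(o \right)} = \frac{3}{2} + \frac{1}{2} \cdot 6 = \frac{3}{2} + 3 = \frac{9}{2}$)
$l{\left(T \right)} = 1 + 2 T^{2}$ ($l{\left(T \right)} = \left(T^{2} + T T\right) + 2 \left(-2\right) \frac{1}{-2 - 2} = \left(T^{2} + T^{2}\right) + 2 \left(-2\right) \frac{1}{-4} = 2 T^{2} + 2 \left(-2\right) \left(- \frac{1}{4}\right) = 2 T^{2} + 1 = 1 + 2 T^{2}$)
$Q{\left(K{\left(-4 \right)},6 \right)} l{\left(-8 \right)} v{\left(-4 \right)} = 9 \left(1 + 2 \left(-8\right)^{2}\right) \frac{9}{2} = 9 \left(1 + 2 \cdot 64\right) \frac{9}{2} = 9 \left(1 + 128\right) \frac{9}{2} = 9 \cdot 129 \cdot \frac{9}{2} = 1161 \cdot \frac{9}{2} = \frac{10449}{2}$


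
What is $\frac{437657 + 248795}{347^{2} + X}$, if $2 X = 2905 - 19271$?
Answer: $\frac{343226}{56113} \approx 6.1167$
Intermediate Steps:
$X = -8183$ ($X = \frac{2905 - 19271}{2} = \frac{1}{2} \left(-16366\right) = -8183$)
$\frac{437657 + 248795}{347^{2} + X} = \frac{437657 + 248795}{347^{2} - 8183} = \frac{686452}{120409 - 8183} = \frac{686452}{112226} = 686452 \cdot \frac{1}{112226} = \frac{343226}{56113}$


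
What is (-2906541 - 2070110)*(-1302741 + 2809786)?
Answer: -7500037006295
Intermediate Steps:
(-2906541 - 2070110)*(-1302741 + 2809786) = -4976651*1507045 = -7500037006295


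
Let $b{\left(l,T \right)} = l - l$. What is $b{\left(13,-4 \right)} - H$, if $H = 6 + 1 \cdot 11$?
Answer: $-17$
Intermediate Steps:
$b{\left(l,T \right)} = 0$
$H = 17$ ($H = 6 + 11 = 17$)
$b{\left(13,-4 \right)} - H = 0 - 17 = -17$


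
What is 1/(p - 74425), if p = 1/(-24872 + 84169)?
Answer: -59297/4413179224 ≈ -1.3436e-5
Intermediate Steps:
p = 1/59297 ≈ 1.6864e-5
1/(p - 74425) = 1/(1/59297 - 74425) = 1/(-4413179224/59297) = -59297/4413179224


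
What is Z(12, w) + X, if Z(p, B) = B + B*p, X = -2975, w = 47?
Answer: -2364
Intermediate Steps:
Z(12, w) + X = 47*(1 + 12) - 2975 = 47*13 - 2975 = 611 - 2975 = -2364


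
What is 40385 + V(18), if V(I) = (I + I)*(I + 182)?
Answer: 47585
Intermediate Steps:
V(I) = 2*I*(182 + I) (V(I) = (2*I)*(182 + I) = 2*I*(182 + I))
40385 + V(18) = 40385 + 2*18*(182 + 18) = 40385 + 2*18*200 = 40385 + 7200 = 47585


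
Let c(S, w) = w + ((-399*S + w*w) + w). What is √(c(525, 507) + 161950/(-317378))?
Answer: √1223539821614173/158689 ≈ 220.43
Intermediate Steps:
c(S, w) = w² - 399*S + 2*w (c(S, w) = w + ((-399*S + w²) + w) = w + ((w² - 399*S) + w) = w + (w + w² - 399*S) = w² - 399*S + 2*w)
√(c(525, 507) + 161950/(-317378)) = √((507² - 399*525 + 2*507) + 161950/(-317378)) = √((257049 - 209475 + 1014) + 161950*(-1/317378)) = √(48588 - 80975/158689) = √(7710300157/158689) = √1223539821614173/158689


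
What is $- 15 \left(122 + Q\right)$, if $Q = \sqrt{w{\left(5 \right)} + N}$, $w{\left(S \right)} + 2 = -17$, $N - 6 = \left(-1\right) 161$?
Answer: $-1830 - 15 i \sqrt{174} \approx -1830.0 - 197.86 i$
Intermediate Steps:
$N = -155$ ($N = 6 - 161 = -155$)
$w{\left(S \right)} = -19$ ($w{\left(S \right)} = -2 - 17 = -19$)
$Q = i \sqrt{174}$ ($Q = \sqrt{-19 - 155} = \sqrt{-174} = i \sqrt{174} \approx 13.191 i$)
$- 15 \left(122 + Q\right) = - 15 \left(122 + i \sqrt{174}\right) = -1830 - 15 i \sqrt{174}$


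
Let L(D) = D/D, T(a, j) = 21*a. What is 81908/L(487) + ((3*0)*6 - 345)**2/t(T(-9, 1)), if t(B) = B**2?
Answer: 325106077/3969 ≈ 81911.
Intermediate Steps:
L(D) = 1
81908/L(487) + ((3*0)*6 - 345)**2/t(T(-9, 1)) = 81908/1 + ((3*0)*6 - 345)**2/((21*(-9))**2) = 81908*1 + (0*6 - 345)**2/((-189)**2) = 81908 + (0 - 345)**2/35721 = 81908 + (-345)**2*(1/35721) = 81908 + 119025*(1/35721) = 81908 + 13225/3969 = 325106077/3969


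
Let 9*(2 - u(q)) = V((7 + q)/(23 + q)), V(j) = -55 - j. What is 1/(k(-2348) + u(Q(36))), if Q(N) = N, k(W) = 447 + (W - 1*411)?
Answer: -177/407774 ≈ -0.00043406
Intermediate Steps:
k(W) = 36 + W (k(W) = 447 + (W - 411) = 447 + (-411 + W) = 36 + W)
u(q) = 73/9 + (7 + q)/(9*(23 + q)) (u(q) = 2 - (-55 - (7 + q)/(23 + q))/9 = 2 + (55/9 + (7 + q)/(9*(23 + q))) = 73/9 + (7 + q)/(9*(23 + q)))
1/(k(-2348) + u(Q(36))) = 1/((36 - 2348) + 2*(843 + 37*36)/(9*(23 + 36))) = 1/(-2312 + (2/9)*(843 + 1332)/59) = 1/(-2312 + (2/9)*(1/59)*2175) = 1/(-2312 + 1450/177) = 1/(-407774/177) = -177/407774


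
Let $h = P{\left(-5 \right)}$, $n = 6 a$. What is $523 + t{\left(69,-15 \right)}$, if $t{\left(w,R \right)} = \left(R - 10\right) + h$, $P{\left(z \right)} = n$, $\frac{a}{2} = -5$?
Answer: $438$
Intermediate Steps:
$a = -10$ ($a = 2 \left(-5\right) = -10$)
$n = -60$ ($n = 6 \left(-10\right) = -60$)
$P{\left(z \right)} = -60$
$h = -60$
$t{\left(w,R \right)} = -70 + R$ ($t{\left(w,R \right)} = \left(R - 10\right) - 60 = \left(-10 + R\right) - 60 = -70 + R$)
$523 + t{\left(69,-15 \right)} = 523 - 85 = 438$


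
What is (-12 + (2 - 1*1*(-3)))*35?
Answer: -245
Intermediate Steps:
(-12 + (2 - 1*1*(-3)))*35 = (-12 + (2 - 1*(-3)))*35 = (-12 + (2 + 3))*35 = (-12 + 5)*35 = -7*35 = -245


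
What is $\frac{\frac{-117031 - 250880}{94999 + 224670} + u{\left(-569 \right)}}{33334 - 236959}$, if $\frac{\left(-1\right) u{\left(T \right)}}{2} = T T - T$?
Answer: $\frac{69118953817}{21697533375} \approx 3.1856$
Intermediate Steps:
$u{\left(T \right)} = - 2 T^{2} + 2 T$ ($u{\left(T \right)} = - 2 \left(T T - T\right) = - 2 \left(T^{2} - T\right) = - 2 T^{2} + 2 T$)
$\frac{\frac{-117031 - 250880}{94999 + 224670} + u{\left(-569 \right)}}{33334 - 236959} = \frac{\frac{-117031 - 250880}{94999 + 224670} + 2 \left(-569\right) \left(1 - -569\right)}{33334 - 236959} = \frac{- \frac{367911}{319669} + 2 \left(-569\right) \left(1 + 569\right)}{-203625} = \left(\left(-367911\right) \frac{1}{319669} + 2 \left(-569\right) 570\right) \left(- \frac{1}{203625}\right) = \left(- \frac{367911}{319669} - 648660\right) \left(- \frac{1}{203625}\right) = \left(- \frac{207356861451}{319669}\right) \left(- \frac{1}{203625}\right) = \frac{69118953817}{21697533375}$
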